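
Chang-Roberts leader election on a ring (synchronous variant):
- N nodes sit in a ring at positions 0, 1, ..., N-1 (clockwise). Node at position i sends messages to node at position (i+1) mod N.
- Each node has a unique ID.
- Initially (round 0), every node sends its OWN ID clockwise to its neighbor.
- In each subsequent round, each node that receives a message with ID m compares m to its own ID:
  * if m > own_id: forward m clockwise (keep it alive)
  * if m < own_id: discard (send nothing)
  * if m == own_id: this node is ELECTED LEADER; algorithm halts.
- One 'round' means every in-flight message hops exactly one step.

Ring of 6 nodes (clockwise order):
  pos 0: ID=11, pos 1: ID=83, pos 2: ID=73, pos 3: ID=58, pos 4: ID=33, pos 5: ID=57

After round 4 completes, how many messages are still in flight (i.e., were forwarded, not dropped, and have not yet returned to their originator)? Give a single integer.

Round 1: pos1(id83) recv 11: drop; pos2(id73) recv 83: fwd; pos3(id58) recv 73: fwd; pos4(id33) recv 58: fwd; pos5(id57) recv 33: drop; pos0(id11) recv 57: fwd
Round 2: pos3(id58) recv 83: fwd; pos4(id33) recv 73: fwd; pos5(id57) recv 58: fwd; pos1(id83) recv 57: drop
Round 3: pos4(id33) recv 83: fwd; pos5(id57) recv 73: fwd; pos0(id11) recv 58: fwd
Round 4: pos5(id57) recv 83: fwd; pos0(id11) recv 73: fwd; pos1(id83) recv 58: drop
After round 4: 2 messages still in flight

Answer: 2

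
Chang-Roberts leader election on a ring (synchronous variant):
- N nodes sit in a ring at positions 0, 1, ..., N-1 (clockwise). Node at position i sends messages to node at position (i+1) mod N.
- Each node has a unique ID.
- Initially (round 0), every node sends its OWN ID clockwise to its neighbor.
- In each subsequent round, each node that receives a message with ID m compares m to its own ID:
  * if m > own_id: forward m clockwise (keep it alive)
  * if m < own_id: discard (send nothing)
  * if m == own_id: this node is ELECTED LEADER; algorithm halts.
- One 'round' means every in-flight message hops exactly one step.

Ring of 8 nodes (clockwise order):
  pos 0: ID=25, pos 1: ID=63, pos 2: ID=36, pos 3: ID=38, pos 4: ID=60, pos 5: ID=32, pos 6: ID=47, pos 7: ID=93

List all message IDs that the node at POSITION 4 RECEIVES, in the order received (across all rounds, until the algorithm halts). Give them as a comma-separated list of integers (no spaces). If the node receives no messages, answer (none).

Round 1: pos1(id63) recv 25: drop; pos2(id36) recv 63: fwd; pos3(id38) recv 36: drop; pos4(id60) recv 38: drop; pos5(id32) recv 60: fwd; pos6(id47) recv 32: drop; pos7(id93) recv 47: drop; pos0(id25) recv 93: fwd
Round 2: pos3(id38) recv 63: fwd; pos6(id47) recv 60: fwd; pos1(id63) recv 93: fwd
Round 3: pos4(id60) recv 63: fwd; pos7(id93) recv 60: drop; pos2(id36) recv 93: fwd
Round 4: pos5(id32) recv 63: fwd; pos3(id38) recv 93: fwd
Round 5: pos6(id47) recv 63: fwd; pos4(id60) recv 93: fwd
Round 6: pos7(id93) recv 63: drop; pos5(id32) recv 93: fwd
Round 7: pos6(id47) recv 93: fwd
Round 8: pos7(id93) recv 93: ELECTED

Answer: 38,63,93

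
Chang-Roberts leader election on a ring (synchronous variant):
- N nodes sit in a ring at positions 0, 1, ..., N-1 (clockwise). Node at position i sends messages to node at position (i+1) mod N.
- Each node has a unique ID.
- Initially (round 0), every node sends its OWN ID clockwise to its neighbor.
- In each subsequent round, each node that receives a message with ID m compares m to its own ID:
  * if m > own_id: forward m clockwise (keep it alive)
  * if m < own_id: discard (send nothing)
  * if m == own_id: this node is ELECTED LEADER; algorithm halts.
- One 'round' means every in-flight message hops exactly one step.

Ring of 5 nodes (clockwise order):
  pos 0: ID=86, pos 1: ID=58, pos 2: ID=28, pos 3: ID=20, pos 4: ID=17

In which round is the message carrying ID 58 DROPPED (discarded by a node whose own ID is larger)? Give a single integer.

Round 1: pos1(id58) recv 86: fwd; pos2(id28) recv 58: fwd; pos3(id20) recv 28: fwd; pos4(id17) recv 20: fwd; pos0(id86) recv 17: drop
Round 2: pos2(id28) recv 86: fwd; pos3(id20) recv 58: fwd; pos4(id17) recv 28: fwd; pos0(id86) recv 20: drop
Round 3: pos3(id20) recv 86: fwd; pos4(id17) recv 58: fwd; pos0(id86) recv 28: drop
Round 4: pos4(id17) recv 86: fwd; pos0(id86) recv 58: drop
Round 5: pos0(id86) recv 86: ELECTED
Message ID 58 originates at pos 1; dropped at pos 0 in round 4

Answer: 4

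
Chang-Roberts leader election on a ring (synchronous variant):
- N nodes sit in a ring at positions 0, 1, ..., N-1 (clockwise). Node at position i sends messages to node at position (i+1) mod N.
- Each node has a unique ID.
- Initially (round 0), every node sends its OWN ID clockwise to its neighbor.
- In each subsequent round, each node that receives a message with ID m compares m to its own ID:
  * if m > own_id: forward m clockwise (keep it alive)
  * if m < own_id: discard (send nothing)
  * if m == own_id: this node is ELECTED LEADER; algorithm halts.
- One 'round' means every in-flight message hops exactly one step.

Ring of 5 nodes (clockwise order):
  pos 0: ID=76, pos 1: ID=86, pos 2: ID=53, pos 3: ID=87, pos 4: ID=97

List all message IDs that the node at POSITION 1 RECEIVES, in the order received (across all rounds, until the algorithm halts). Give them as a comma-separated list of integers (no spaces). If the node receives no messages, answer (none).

Round 1: pos1(id86) recv 76: drop; pos2(id53) recv 86: fwd; pos3(id87) recv 53: drop; pos4(id97) recv 87: drop; pos0(id76) recv 97: fwd
Round 2: pos3(id87) recv 86: drop; pos1(id86) recv 97: fwd
Round 3: pos2(id53) recv 97: fwd
Round 4: pos3(id87) recv 97: fwd
Round 5: pos4(id97) recv 97: ELECTED

Answer: 76,97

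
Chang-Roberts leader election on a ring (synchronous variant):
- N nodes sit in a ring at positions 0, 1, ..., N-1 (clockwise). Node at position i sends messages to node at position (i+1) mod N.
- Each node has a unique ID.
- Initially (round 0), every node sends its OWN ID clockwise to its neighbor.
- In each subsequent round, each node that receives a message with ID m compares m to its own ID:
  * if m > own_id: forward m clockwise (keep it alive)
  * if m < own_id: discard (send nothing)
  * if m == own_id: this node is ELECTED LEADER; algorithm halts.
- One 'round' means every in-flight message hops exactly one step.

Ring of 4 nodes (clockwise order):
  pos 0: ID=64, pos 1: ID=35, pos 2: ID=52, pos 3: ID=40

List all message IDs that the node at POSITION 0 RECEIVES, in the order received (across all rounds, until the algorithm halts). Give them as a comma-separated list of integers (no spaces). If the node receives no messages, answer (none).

Round 1: pos1(id35) recv 64: fwd; pos2(id52) recv 35: drop; pos3(id40) recv 52: fwd; pos0(id64) recv 40: drop
Round 2: pos2(id52) recv 64: fwd; pos0(id64) recv 52: drop
Round 3: pos3(id40) recv 64: fwd
Round 4: pos0(id64) recv 64: ELECTED

Answer: 40,52,64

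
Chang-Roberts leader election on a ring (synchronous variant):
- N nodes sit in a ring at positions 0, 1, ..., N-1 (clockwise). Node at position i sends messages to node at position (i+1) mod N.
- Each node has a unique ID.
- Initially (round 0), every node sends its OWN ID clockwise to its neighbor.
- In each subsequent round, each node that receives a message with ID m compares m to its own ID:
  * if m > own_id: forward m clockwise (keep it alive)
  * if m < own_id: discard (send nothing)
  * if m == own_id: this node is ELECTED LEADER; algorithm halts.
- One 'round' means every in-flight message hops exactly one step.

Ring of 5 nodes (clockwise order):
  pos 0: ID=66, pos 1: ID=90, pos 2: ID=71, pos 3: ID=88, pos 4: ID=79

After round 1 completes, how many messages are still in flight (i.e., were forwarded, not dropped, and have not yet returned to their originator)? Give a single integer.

Answer: 3

Derivation:
Round 1: pos1(id90) recv 66: drop; pos2(id71) recv 90: fwd; pos3(id88) recv 71: drop; pos4(id79) recv 88: fwd; pos0(id66) recv 79: fwd
After round 1: 3 messages still in flight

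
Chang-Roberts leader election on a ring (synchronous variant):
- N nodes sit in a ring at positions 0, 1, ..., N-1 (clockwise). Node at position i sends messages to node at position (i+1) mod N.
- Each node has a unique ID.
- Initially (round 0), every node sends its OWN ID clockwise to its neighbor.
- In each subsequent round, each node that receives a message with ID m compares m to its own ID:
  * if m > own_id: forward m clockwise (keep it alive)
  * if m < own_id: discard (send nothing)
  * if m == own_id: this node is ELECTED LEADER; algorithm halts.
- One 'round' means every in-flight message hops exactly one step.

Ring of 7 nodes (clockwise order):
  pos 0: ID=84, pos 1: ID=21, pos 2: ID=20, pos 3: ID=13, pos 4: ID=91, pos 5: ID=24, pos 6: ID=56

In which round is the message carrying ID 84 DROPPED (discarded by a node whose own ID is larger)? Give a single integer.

Round 1: pos1(id21) recv 84: fwd; pos2(id20) recv 21: fwd; pos3(id13) recv 20: fwd; pos4(id91) recv 13: drop; pos5(id24) recv 91: fwd; pos6(id56) recv 24: drop; pos0(id84) recv 56: drop
Round 2: pos2(id20) recv 84: fwd; pos3(id13) recv 21: fwd; pos4(id91) recv 20: drop; pos6(id56) recv 91: fwd
Round 3: pos3(id13) recv 84: fwd; pos4(id91) recv 21: drop; pos0(id84) recv 91: fwd
Round 4: pos4(id91) recv 84: drop; pos1(id21) recv 91: fwd
Round 5: pos2(id20) recv 91: fwd
Round 6: pos3(id13) recv 91: fwd
Round 7: pos4(id91) recv 91: ELECTED
Message ID 84 originates at pos 0; dropped at pos 4 in round 4

Answer: 4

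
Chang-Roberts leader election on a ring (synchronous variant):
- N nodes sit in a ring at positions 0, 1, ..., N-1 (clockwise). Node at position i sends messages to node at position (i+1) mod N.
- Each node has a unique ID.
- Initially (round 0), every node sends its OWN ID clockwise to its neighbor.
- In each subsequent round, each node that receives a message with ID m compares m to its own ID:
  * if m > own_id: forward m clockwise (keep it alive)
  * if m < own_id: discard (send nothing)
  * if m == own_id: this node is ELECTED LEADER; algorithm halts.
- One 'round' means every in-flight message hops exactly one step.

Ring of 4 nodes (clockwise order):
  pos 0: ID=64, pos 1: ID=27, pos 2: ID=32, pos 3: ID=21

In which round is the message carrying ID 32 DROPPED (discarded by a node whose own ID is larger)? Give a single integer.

Round 1: pos1(id27) recv 64: fwd; pos2(id32) recv 27: drop; pos3(id21) recv 32: fwd; pos0(id64) recv 21: drop
Round 2: pos2(id32) recv 64: fwd; pos0(id64) recv 32: drop
Round 3: pos3(id21) recv 64: fwd
Round 4: pos0(id64) recv 64: ELECTED
Message ID 32 originates at pos 2; dropped at pos 0 in round 2

Answer: 2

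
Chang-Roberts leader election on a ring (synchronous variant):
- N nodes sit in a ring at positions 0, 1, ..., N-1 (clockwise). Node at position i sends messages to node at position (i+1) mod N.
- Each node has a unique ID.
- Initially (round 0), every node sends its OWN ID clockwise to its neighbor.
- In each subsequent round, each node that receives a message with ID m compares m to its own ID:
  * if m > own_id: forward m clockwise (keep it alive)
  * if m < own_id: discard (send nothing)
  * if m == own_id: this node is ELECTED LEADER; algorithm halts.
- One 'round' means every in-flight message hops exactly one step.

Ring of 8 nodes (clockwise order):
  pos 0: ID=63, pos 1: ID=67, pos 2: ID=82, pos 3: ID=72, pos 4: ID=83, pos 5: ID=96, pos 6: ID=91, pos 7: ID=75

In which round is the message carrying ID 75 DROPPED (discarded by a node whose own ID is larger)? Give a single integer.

Answer: 3

Derivation:
Round 1: pos1(id67) recv 63: drop; pos2(id82) recv 67: drop; pos3(id72) recv 82: fwd; pos4(id83) recv 72: drop; pos5(id96) recv 83: drop; pos6(id91) recv 96: fwd; pos7(id75) recv 91: fwd; pos0(id63) recv 75: fwd
Round 2: pos4(id83) recv 82: drop; pos7(id75) recv 96: fwd; pos0(id63) recv 91: fwd; pos1(id67) recv 75: fwd
Round 3: pos0(id63) recv 96: fwd; pos1(id67) recv 91: fwd; pos2(id82) recv 75: drop
Round 4: pos1(id67) recv 96: fwd; pos2(id82) recv 91: fwd
Round 5: pos2(id82) recv 96: fwd; pos3(id72) recv 91: fwd
Round 6: pos3(id72) recv 96: fwd; pos4(id83) recv 91: fwd
Round 7: pos4(id83) recv 96: fwd; pos5(id96) recv 91: drop
Round 8: pos5(id96) recv 96: ELECTED
Message ID 75 originates at pos 7; dropped at pos 2 in round 3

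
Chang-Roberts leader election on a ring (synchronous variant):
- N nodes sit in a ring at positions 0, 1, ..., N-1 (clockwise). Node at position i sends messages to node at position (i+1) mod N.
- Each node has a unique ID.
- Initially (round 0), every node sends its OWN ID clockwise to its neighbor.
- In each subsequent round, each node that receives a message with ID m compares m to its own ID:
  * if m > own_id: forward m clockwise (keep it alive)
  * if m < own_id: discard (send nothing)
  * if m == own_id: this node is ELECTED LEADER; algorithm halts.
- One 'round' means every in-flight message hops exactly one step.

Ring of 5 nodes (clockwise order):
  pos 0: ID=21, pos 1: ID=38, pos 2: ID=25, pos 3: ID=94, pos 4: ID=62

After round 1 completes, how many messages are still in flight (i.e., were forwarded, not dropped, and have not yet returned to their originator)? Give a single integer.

Round 1: pos1(id38) recv 21: drop; pos2(id25) recv 38: fwd; pos3(id94) recv 25: drop; pos4(id62) recv 94: fwd; pos0(id21) recv 62: fwd
After round 1: 3 messages still in flight

Answer: 3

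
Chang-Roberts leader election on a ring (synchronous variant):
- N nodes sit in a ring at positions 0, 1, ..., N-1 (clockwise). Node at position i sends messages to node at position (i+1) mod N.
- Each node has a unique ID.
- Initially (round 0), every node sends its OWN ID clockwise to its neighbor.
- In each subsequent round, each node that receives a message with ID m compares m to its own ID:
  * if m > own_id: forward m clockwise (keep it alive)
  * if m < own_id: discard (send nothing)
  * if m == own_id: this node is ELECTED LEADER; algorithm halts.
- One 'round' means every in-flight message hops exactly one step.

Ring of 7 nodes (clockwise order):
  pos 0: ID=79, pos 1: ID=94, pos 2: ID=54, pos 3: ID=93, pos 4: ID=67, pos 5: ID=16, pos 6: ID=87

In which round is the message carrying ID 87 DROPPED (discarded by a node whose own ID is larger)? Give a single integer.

Round 1: pos1(id94) recv 79: drop; pos2(id54) recv 94: fwd; pos3(id93) recv 54: drop; pos4(id67) recv 93: fwd; pos5(id16) recv 67: fwd; pos6(id87) recv 16: drop; pos0(id79) recv 87: fwd
Round 2: pos3(id93) recv 94: fwd; pos5(id16) recv 93: fwd; pos6(id87) recv 67: drop; pos1(id94) recv 87: drop
Round 3: pos4(id67) recv 94: fwd; pos6(id87) recv 93: fwd
Round 4: pos5(id16) recv 94: fwd; pos0(id79) recv 93: fwd
Round 5: pos6(id87) recv 94: fwd; pos1(id94) recv 93: drop
Round 6: pos0(id79) recv 94: fwd
Round 7: pos1(id94) recv 94: ELECTED
Message ID 87 originates at pos 6; dropped at pos 1 in round 2

Answer: 2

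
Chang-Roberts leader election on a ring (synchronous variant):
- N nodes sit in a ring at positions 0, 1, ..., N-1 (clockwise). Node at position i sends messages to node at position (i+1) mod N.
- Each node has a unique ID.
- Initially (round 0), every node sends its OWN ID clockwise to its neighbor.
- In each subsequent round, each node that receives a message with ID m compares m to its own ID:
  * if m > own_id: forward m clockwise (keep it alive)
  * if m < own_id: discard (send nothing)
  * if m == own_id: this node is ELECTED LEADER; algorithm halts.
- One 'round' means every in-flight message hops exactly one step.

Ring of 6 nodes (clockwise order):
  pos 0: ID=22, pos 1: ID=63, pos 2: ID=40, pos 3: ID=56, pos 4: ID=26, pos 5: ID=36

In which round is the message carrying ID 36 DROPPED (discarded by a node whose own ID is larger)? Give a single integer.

Answer: 2

Derivation:
Round 1: pos1(id63) recv 22: drop; pos2(id40) recv 63: fwd; pos3(id56) recv 40: drop; pos4(id26) recv 56: fwd; pos5(id36) recv 26: drop; pos0(id22) recv 36: fwd
Round 2: pos3(id56) recv 63: fwd; pos5(id36) recv 56: fwd; pos1(id63) recv 36: drop
Round 3: pos4(id26) recv 63: fwd; pos0(id22) recv 56: fwd
Round 4: pos5(id36) recv 63: fwd; pos1(id63) recv 56: drop
Round 5: pos0(id22) recv 63: fwd
Round 6: pos1(id63) recv 63: ELECTED
Message ID 36 originates at pos 5; dropped at pos 1 in round 2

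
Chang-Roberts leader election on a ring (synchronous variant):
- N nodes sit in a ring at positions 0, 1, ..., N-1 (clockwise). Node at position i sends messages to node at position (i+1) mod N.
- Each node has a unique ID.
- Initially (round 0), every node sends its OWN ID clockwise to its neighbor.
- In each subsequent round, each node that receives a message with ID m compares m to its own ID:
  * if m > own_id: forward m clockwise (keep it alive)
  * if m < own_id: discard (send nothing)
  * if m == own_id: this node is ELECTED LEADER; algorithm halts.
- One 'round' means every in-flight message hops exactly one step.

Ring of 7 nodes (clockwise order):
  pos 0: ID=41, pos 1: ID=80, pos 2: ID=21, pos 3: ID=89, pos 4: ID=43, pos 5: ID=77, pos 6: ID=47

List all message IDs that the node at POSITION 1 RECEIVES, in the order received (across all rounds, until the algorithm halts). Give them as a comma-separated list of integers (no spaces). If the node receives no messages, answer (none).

Answer: 41,47,77,89

Derivation:
Round 1: pos1(id80) recv 41: drop; pos2(id21) recv 80: fwd; pos3(id89) recv 21: drop; pos4(id43) recv 89: fwd; pos5(id77) recv 43: drop; pos6(id47) recv 77: fwd; pos0(id41) recv 47: fwd
Round 2: pos3(id89) recv 80: drop; pos5(id77) recv 89: fwd; pos0(id41) recv 77: fwd; pos1(id80) recv 47: drop
Round 3: pos6(id47) recv 89: fwd; pos1(id80) recv 77: drop
Round 4: pos0(id41) recv 89: fwd
Round 5: pos1(id80) recv 89: fwd
Round 6: pos2(id21) recv 89: fwd
Round 7: pos3(id89) recv 89: ELECTED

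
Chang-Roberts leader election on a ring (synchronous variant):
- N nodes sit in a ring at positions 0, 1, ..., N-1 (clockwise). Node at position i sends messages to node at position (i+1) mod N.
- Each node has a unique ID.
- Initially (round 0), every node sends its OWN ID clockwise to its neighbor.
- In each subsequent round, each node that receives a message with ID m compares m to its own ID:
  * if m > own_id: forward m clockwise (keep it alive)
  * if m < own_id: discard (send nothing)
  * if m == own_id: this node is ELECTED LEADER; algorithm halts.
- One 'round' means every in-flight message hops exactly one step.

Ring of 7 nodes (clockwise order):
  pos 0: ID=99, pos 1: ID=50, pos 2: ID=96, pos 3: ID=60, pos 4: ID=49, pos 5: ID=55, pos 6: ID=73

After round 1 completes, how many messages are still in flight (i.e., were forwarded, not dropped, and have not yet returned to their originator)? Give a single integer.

Answer: 3

Derivation:
Round 1: pos1(id50) recv 99: fwd; pos2(id96) recv 50: drop; pos3(id60) recv 96: fwd; pos4(id49) recv 60: fwd; pos5(id55) recv 49: drop; pos6(id73) recv 55: drop; pos0(id99) recv 73: drop
After round 1: 3 messages still in flight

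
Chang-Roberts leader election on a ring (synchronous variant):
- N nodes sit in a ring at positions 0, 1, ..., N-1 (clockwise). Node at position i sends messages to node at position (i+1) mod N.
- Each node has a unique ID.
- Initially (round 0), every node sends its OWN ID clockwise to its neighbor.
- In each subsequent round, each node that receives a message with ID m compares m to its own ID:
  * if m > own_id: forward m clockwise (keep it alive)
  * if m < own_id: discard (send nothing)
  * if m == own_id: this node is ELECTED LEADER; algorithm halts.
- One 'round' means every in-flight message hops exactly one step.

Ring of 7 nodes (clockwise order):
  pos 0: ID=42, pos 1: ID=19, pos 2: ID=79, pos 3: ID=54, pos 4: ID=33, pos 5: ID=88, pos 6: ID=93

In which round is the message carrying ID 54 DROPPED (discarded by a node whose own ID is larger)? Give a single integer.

Round 1: pos1(id19) recv 42: fwd; pos2(id79) recv 19: drop; pos3(id54) recv 79: fwd; pos4(id33) recv 54: fwd; pos5(id88) recv 33: drop; pos6(id93) recv 88: drop; pos0(id42) recv 93: fwd
Round 2: pos2(id79) recv 42: drop; pos4(id33) recv 79: fwd; pos5(id88) recv 54: drop; pos1(id19) recv 93: fwd
Round 3: pos5(id88) recv 79: drop; pos2(id79) recv 93: fwd
Round 4: pos3(id54) recv 93: fwd
Round 5: pos4(id33) recv 93: fwd
Round 6: pos5(id88) recv 93: fwd
Round 7: pos6(id93) recv 93: ELECTED
Message ID 54 originates at pos 3; dropped at pos 5 in round 2

Answer: 2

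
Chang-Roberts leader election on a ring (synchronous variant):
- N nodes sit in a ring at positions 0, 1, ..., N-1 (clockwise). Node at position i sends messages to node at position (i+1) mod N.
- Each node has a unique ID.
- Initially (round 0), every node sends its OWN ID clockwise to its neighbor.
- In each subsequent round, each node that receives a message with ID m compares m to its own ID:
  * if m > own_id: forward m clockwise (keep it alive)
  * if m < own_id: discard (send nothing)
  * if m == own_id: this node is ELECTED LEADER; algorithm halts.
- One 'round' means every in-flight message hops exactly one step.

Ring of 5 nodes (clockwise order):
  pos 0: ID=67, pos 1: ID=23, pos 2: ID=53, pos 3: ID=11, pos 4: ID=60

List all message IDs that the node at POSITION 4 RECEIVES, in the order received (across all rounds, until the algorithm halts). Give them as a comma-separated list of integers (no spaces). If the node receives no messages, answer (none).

Answer: 11,53,67

Derivation:
Round 1: pos1(id23) recv 67: fwd; pos2(id53) recv 23: drop; pos3(id11) recv 53: fwd; pos4(id60) recv 11: drop; pos0(id67) recv 60: drop
Round 2: pos2(id53) recv 67: fwd; pos4(id60) recv 53: drop
Round 3: pos3(id11) recv 67: fwd
Round 4: pos4(id60) recv 67: fwd
Round 5: pos0(id67) recv 67: ELECTED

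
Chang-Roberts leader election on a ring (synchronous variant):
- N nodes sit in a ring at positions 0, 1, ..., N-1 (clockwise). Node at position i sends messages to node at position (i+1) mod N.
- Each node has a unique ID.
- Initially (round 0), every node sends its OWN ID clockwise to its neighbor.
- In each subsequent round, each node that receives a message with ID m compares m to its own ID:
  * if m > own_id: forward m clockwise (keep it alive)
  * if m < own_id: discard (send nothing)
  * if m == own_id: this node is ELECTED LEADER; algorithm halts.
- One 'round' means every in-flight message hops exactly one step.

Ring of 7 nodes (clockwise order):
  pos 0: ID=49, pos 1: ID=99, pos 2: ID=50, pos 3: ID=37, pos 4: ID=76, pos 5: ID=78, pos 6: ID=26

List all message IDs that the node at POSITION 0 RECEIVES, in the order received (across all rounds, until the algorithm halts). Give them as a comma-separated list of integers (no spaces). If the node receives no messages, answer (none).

Round 1: pos1(id99) recv 49: drop; pos2(id50) recv 99: fwd; pos3(id37) recv 50: fwd; pos4(id76) recv 37: drop; pos5(id78) recv 76: drop; pos6(id26) recv 78: fwd; pos0(id49) recv 26: drop
Round 2: pos3(id37) recv 99: fwd; pos4(id76) recv 50: drop; pos0(id49) recv 78: fwd
Round 3: pos4(id76) recv 99: fwd; pos1(id99) recv 78: drop
Round 4: pos5(id78) recv 99: fwd
Round 5: pos6(id26) recv 99: fwd
Round 6: pos0(id49) recv 99: fwd
Round 7: pos1(id99) recv 99: ELECTED

Answer: 26,78,99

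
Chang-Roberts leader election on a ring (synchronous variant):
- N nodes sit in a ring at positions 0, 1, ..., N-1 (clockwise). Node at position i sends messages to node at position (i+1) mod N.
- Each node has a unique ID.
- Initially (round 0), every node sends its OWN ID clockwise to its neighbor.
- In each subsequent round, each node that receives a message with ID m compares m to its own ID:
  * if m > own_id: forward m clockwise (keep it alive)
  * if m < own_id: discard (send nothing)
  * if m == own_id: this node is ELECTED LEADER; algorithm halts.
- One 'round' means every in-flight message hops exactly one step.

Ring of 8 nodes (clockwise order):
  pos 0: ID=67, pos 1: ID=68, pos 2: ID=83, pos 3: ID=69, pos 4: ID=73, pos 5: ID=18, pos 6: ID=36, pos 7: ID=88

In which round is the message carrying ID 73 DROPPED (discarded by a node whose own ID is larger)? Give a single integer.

Round 1: pos1(id68) recv 67: drop; pos2(id83) recv 68: drop; pos3(id69) recv 83: fwd; pos4(id73) recv 69: drop; pos5(id18) recv 73: fwd; pos6(id36) recv 18: drop; pos7(id88) recv 36: drop; pos0(id67) recv 88: fwd
Round 2: pos4(id73) recv 83: fwd; pos6(id36) recv 73: fwd; pos1(id68) recv 88: fwd
Round 3: pos5(id18) recv 83: fwd; pos7(id88) recv 73: drop; pos2(id83) recv 88: fwd
Round 4: pos6(id36) recv 83: fwd; pos3(id69) recv 88: fwd
Round 5: pos7(id88) recv 83: drop; pos4(id73) recv 88: fwd
Round 6: pos5(id18) recv 88: fwd
Round 7: pos6(id36) recv 88: fwd
Round 8: pos7(id88) recv 88: ELECTED
Message ID 73 originates at pos 4; dropped at pos 7 in round 3

Answer: 3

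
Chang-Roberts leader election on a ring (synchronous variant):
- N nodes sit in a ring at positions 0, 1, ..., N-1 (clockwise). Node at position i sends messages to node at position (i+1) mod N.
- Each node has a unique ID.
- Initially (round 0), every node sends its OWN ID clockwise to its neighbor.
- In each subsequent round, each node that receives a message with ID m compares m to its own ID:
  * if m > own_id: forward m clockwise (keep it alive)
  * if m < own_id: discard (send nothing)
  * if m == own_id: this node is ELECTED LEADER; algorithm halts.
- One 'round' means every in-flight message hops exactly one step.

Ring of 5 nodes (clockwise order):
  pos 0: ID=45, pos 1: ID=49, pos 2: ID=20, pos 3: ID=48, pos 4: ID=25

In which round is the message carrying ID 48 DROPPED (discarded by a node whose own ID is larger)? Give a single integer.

Answer: 3

Derivation:
Round 1: pos1(id49) recv 45: drop; pos2(id20) recv 49: fwd; pos3(id48) recv 20: drop; pos4(id25) recv 48: fwd; pos0(id45) recv 25: drop
Round 2: pos3(id48) recv 49: fwd; pos0(id45) recv 48: fwd
Round 3: pos4(id25) recv 49: fwd; pos1(id49) recv 48: drop
Round 4: pos0(id45) recv 49: fwd
Round 5: pos1(id49) recv 49: ELECTED
Message ID 48 originates at pos 3; dropped at pos 1 in round 3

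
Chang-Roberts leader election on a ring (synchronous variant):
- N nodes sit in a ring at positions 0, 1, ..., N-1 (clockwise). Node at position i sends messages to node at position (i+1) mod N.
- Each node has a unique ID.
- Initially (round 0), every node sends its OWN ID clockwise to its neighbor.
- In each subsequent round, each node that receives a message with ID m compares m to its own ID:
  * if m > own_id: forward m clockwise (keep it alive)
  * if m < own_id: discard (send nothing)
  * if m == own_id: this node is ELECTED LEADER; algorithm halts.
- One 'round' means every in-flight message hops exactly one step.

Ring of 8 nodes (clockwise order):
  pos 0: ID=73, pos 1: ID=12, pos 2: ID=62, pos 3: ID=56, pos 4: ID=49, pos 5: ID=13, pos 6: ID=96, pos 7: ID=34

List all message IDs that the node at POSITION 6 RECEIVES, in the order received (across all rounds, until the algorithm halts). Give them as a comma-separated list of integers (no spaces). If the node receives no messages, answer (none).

Answer: 13,49,56,62,73,96

Derivation:
Round 1: pos1(id12) recv 73: fwd; pos2(id62) recv 12: drop; pos3(id56) recv 62: fwd; pos4(id49) recv 56: fwd; pos5(id13) recv 49: fwd; pos6(id96) recv 13: drop; pos7(id34) recv 96: fwd; pos0(id73) recv 34: drop
Round 2: pos2(id62) recv 73: fwd; pos4(id49) recv 62: fwd; pos5(id13) recv 56: fwd; pos6(id96) recv 49: drop; pos0(id73) recv 96: fwd
Round 3: pos3(id56) recv 73: fwd; pos5(id13) recv 62: fwd; pos6(id96) recv 56: drop; pos1(id12) recv 96: fwd
Round 4: pos4(id49) recv 73: fwd; pos6(id96) recv 62: drop; pos2(id62) recv 96: fwd
Round 5: pos5(id13) recv 73: fwd; pos3(id56) recv 96: fwd
Round 6: pos6(id96) recv 73: drop; pos4(id49) recv 96: fwd
Round 7: pos5(id13) recv 96: fwd
Round 8: pos6(id96) recv 96: ELECTED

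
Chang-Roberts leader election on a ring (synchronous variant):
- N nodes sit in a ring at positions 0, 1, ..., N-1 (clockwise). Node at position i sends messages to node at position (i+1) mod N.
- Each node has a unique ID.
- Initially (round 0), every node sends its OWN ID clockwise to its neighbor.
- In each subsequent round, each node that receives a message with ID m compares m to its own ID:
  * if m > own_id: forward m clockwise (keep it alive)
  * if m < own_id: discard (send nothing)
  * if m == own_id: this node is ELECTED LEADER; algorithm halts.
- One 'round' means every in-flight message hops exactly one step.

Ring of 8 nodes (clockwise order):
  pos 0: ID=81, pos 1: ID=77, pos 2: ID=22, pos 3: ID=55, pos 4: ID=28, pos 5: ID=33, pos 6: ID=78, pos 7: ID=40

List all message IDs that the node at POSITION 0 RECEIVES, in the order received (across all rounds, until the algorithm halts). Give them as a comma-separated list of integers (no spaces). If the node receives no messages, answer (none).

Round 1: pos1(id77) recv 81: fwd; pos2(id22) recv 77: fwd; pos3(id55) recv 22: drop; pos4(id28) recv 55: fwd; pos5(id33) recv 28: drop; pos6(id78) recv 33: drop; pos7(id40) recv 78: fwd; pos0(id81) recv 40: drop
Round 2: pos2(id22) recv 81: fwd; pos3(id55) recv 77: fwd; pos5(id33) recv 55: fwd; pos0(id81) recv 78: drop
Round 3: pos3(id55) recv 81: fwd; pos4(id28) recv 77: fwd; pos6(id78) recv 55: drop
Round 4: pos4(id28) recv 81: fwd; pos5(id33) recv 77: fwd
Round 5: pos5(id33) recv 81: fwd; pos6(id78) recv 77: drop
Round 6: pos6(id78) recv 81: fwd
Round 7: pos7(id40) recv 81: fwd
Round 8: pos0(id81) recv 81: ELECTED

Answer: 40,78,81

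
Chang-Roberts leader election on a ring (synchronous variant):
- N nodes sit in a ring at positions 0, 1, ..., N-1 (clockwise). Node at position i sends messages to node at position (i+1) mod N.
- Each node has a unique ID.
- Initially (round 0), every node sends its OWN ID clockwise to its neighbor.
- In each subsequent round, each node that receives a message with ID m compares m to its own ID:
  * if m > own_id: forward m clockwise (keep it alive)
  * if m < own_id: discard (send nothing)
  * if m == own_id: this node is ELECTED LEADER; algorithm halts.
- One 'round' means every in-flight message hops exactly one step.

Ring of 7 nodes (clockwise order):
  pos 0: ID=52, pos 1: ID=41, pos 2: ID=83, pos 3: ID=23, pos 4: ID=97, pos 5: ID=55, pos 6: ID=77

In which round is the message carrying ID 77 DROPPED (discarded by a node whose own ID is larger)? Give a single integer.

Round 1: pos1(id41) recv 52: fwd; pos2(id83) recv 41: drop; pos3(id23) recv 83: fwd; pos4(id97) recv 23: drop; pos5(id55) recv 97: fwd; pos6(id77) recv 55: drop; pos0(id52) recv 77: fwd
Round 2: pos2(id83) recv 52: drop; pos4(id97) recv 83: drop; pos6(id77) recv 97: fwd; pos1(id41) recv 77: fwd
Round 3: pos0(id52) recv 97: fwd; pos2(id83) recv 77: drop
Round 4: pos1(id41) recv 97: fwd
Round 5: pos2(id83) recv 97: fwd
Round 6: pos3(id23) recv 97: fwd
Round 7: pos4(id97) recv 97: ELECTED
Message ID 77 originates at pos 6; dropped at pos 2 in round 3

Answer: 3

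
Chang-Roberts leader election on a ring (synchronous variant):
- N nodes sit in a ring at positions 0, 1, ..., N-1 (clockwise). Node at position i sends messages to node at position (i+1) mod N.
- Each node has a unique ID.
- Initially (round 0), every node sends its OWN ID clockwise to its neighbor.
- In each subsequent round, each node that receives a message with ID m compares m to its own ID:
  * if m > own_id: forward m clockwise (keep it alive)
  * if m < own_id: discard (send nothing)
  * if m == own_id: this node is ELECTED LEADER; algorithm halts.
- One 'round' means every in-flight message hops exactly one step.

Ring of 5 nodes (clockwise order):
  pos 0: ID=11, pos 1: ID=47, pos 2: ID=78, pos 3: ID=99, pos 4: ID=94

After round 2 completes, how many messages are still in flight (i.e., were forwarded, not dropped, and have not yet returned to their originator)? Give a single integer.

Answer: 2

Derivation:
Round 1: pos1(id47) recv 11: drop; pos2(id78) recv 47: drop; pos3(id99) recv 78: drop; pos4(id94) recv 99: fwd; pos0(id11) recv 94: fwd
Round 2: pos0(id11) recv 99: fwd; pos1(id47) recv 94: fwd
After round 2: 2 messages still in flight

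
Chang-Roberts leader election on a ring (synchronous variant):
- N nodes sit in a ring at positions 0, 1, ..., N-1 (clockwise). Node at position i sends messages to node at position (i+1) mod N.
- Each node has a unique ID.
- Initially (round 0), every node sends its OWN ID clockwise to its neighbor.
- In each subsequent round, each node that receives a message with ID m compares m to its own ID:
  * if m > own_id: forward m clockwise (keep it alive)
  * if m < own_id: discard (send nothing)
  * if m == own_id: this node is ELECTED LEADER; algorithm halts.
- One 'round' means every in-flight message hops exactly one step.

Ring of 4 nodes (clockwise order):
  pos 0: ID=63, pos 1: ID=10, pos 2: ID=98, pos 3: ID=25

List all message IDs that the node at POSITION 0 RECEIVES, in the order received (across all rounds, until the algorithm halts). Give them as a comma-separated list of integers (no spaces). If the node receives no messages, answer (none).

Round 1: pos1(id10) recv 63: fwd; pos2(id98) recv 10: drop; pos3(id25) recv 98: fwd; pos0(id63) recv 25: drop
Round 2: pos2(id98) recv 63: drop; pos0(id63) recv 98: fwd
Round 3: pos1(id10) recv 98: fwd
Round 4: pos2(id98) recv 98: ELECTED

Answer: 25,98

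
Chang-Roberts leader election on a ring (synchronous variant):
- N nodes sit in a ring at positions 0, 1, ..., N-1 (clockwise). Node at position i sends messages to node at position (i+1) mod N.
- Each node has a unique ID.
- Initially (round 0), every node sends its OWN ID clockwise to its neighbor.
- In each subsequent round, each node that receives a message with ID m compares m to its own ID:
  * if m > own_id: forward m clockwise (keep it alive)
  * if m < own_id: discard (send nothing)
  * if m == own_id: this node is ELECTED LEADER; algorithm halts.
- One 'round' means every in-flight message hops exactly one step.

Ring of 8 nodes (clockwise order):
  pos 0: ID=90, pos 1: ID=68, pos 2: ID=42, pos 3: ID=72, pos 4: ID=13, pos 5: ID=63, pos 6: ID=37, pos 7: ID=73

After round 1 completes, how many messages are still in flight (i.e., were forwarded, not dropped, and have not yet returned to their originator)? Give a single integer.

Round 1: pos1(id68) recv 90: fwd; pos2(id42) recv 68: fwd; pos3(id72) recv 42: drop; pos4(id13) recv 72: fwd; pos5(id63) recv 13: drop; pos6(id37) recv 63: fwd; pos7(id73) recv 37: drop; pos0(id90) recv 73: drop
After round 1: 4 messages still in flight

Answer: 4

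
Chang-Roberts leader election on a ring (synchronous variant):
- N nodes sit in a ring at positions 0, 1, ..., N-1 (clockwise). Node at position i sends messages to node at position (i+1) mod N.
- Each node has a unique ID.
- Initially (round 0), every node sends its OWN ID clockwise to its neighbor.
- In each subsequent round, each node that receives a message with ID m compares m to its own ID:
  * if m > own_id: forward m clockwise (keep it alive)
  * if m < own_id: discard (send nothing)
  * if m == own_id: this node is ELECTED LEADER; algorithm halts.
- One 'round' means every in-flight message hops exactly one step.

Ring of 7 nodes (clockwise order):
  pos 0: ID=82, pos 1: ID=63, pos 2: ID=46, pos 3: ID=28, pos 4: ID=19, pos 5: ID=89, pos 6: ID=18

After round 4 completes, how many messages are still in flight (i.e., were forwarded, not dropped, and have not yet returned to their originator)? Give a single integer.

Answer: 2

Derivation:
Round 1: pos1(id63) recv 82: fwd; pos2(id46) recv 63: fwd; pos3(id28) recv 46: fwd; pos4(id19) recv 28: fwd; pos5(id89) recv 19: drop; pos6(id18) recv 89: fwd; pos0(id82) recv 18: drop
Round 2: pos2(id46) recv 82: fwd; pos3(id28) recv 63: fwd; pos4(id19) recv 46: fwd; pos5(id89) recv 28: drop; pos0(id82) recv 89: fwd
Round 3: pos3(id28) recv 82: fwd; pos4(id19) recv 63: fwd; pos5(id89) recv 46: drop; pos1(id63) recv 89: fwd
Round 4: pos4(id19) recv 82: fwd; pos5(id89) recv 63: drop; pos2(id46) recv 89: fwd
After round 4: 2 messages still in flight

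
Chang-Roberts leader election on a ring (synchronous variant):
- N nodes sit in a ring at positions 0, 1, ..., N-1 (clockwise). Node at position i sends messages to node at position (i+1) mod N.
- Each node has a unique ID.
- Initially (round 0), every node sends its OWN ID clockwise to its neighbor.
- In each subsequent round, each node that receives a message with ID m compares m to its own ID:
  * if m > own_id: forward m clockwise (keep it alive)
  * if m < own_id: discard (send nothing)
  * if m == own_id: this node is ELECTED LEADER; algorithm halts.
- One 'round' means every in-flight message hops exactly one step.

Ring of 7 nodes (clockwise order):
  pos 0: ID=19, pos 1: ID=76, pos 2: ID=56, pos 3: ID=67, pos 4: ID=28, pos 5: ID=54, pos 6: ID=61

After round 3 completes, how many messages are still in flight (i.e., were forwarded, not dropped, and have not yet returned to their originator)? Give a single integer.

Answer: 2

Derivation:
Round 1: pos1(id76) recv 19: drop; pos2(id56) recv 76: fwd; pos3(id67) recv 56: drop; pos4(id28) recv 67: fwd; pos5(id54) recv 28: drop; pos6(id61) recv 54: drop; pos0(id19) recv 61: fwd
Round 2: pos3(id67) recv 76: fwd; pos5(id54) recv 67: fwd; pos1(id76) recv 61: drop
Round 3: pos4(id28) recv 76: fwd; pos6(id61) recv 67: fwd
After round 3: 2 messages still in flight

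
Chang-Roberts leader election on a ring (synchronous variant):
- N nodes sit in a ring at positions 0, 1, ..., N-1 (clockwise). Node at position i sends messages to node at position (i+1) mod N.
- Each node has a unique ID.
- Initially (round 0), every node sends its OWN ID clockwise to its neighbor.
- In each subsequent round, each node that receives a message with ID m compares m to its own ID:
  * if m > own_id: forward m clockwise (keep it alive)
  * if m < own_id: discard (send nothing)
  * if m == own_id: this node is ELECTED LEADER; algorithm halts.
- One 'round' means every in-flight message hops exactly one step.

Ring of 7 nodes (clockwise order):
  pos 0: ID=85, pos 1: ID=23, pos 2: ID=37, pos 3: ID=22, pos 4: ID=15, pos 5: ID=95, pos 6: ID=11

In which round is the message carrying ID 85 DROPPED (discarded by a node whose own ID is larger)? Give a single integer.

Answer: 5

Derivation:
Round 1: pos1(id23) recv 85: fwd; pos2(id37) recv 23: drop; pos3(id22) recv 37: fwd; pos4(id15) recv 22: fwd; pos5(id95) recv 15: drop; pos6(id11) recv 95: fwd; pos0(id85) recv 11: drop
Round 2: pos2(id37) recv 85: fwd; pos4(id15) recv 37: fwd; pos5(id95) recv 22: drop; pos0(id85) recv 95: fwd
Round 3: pos3(id22) recv 85: fwd; pos5(id95) recv 37: drop; pos1(id23) recv 95: fwd
Round 4: pos4(id15) recv 85: fwd; pos2(id37) recv 95: fwd
Round 5: pos5(id95) recv 85: drop; pos3(id22) recv 95: fwd
Round 6: pos4(id15) recv 95: fwd
Round 7: pos5(id95) recv 95: ELECTED
Message ID 85 originates at pos 0; dropped at pos 5 in round 5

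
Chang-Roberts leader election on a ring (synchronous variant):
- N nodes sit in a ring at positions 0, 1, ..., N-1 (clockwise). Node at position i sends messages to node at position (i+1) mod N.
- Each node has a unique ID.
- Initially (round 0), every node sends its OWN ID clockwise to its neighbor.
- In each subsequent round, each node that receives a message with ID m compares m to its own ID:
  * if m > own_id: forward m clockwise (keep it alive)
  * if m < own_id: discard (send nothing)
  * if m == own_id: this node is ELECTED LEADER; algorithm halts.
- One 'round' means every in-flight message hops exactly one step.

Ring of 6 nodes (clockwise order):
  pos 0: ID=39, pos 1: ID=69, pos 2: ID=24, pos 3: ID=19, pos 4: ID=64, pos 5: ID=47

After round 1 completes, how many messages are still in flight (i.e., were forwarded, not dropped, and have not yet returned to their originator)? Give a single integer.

Answer: 4

Derivation:
Round 1: pos1(id69) recv 39: drop; pos2(id24) recv 69: fwd; pos3(id19) recv 24: fwd; pos4(id64) recv 19: drop; pos5(id47) recv 64: fwd; pos0(id39) recv 47: fwd
After round 1: 4 messages still in flight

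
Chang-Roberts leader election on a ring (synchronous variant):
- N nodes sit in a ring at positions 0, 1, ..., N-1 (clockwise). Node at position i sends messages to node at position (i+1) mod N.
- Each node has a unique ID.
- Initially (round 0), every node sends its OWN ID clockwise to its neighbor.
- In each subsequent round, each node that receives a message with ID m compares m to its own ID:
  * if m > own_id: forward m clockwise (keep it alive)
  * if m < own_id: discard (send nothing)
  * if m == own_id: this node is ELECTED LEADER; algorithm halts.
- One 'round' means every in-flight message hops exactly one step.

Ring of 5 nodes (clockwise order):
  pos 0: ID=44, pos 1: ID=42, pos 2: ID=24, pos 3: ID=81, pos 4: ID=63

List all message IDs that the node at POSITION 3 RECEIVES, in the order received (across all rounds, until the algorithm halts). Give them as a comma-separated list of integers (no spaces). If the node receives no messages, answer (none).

Answer: 24,42,44,63,81

Derivation:
Round 1: pos1(id42) recv 44: fwd; pos2(id24) recv 42: fwd; pos3(id81) recv 24: drop; pos4(id63) recv 81: fwd; pos0(id44) recv 63: fwd
Round 2: pos2(id24) recv 44: fwd; pos3(id81) recv 42: drop; pos0(id44) recv 81: fwd; pos1(id42) recv 63: fwd
Round 3: pos3(id81) recv 44: drop; pos1(id42) recv 81: fwd; pos2(id24) recv 63: fwd
Round 4: pos2(id24) recv 81: fwd; pos3(id81) recv 63: drop
Round 5: pos3(id81) recv 81: ELECTED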